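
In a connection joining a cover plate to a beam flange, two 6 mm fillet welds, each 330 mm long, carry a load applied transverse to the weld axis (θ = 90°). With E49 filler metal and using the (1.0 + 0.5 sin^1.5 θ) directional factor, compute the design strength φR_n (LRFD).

E49XX → F_EXX = 490 MPa.
t_e = 0.707 × 6 = 4.242 mm; A_we = 4.242 × 660 = 2800 mm².
Directional factor: 1.0 + 0.5 sin^1.5(90°) = 1.5.
F_nw = 0.6 × 490 × 1.5 = 441 MPa.
φR_n = 0.75 × 441 × 2800 × 10⁻³ = 926 kN.

φR_n ≈ 926 kN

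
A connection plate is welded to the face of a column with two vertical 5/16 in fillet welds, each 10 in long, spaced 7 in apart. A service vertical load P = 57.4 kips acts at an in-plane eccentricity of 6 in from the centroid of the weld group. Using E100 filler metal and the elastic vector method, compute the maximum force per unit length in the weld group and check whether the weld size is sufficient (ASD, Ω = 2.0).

f_max ≈ 7.15 kip/in; NOT adequate

E100XX → F_EXX = 100 ksi.
Total weld length L_w = 20 in. Treat welds as unit-width lines.
Polar moment about centroid: J = 2[d³/12 + d(b/2)²] = 2[10³/12 + 10×3.5²] = 411.7 in³.
Direct shear f_v = P/L_w = 57.4 / 20 = 2.87 kip/in (vertical).
Torsion M = P·e = 57.4 × 6 = 344.4 kip·in.
Critical point at (x, y) = (3.5, 5) from centroid. f_tx = M·y/J = 4.183 kip/in; f_ty = M·x/J = 2.928 kip/in.
Resultant f_max = √[f_tx² + (f_v + f_ty)²] = √[4.183² + (2.87 + 2.928)²] = 7.15 kip/in.
Capacity per unit length: r_n/Ω = (1/2.0) × 0.6 × 100 × (0.707 × 0.3125) = 6.628 kip/in.
7.15 > 6.628 → NOT adequate.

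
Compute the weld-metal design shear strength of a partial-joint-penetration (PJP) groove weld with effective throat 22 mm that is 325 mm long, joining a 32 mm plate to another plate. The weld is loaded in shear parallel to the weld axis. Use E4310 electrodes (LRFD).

φR_n ≈ 1380 kN

E43XX → F_EXX = 430 MPa.
Effective throat (given) t_e = 22 mm.
A_we = 22 × 325 = 7150 mm².
F_nw = 0.6 F_EXX = 258 MPa.
φR_n = 0.75 × 258 × 7150 × 10⁻³ = 1384 kN.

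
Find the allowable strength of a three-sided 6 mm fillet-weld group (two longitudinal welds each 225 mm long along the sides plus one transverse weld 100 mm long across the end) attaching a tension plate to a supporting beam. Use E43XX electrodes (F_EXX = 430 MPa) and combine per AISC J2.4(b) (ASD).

t_e = 0.707 × 6 = 4.242 mm.
R_nwl = 0.6 × 430 × 4.242 × 450 × 10⁻³ = 492.5 kN (longitudinal, 2 welds).
R_nwt = 0.6 × 430 × 4.242 × 100 × 10⁻³ = 109.4 kN (transverse, base value).
(i) R_nwl + R_nwt = 601.9 kN; (ii) 0.85 R_nwl + 1.5 R_nwt = 582.8 kN.
R_n = max = 601.9 kN [governs: (i)]; R_n/Ω = 301 kN.

R_n/Ω ≈ 301 kN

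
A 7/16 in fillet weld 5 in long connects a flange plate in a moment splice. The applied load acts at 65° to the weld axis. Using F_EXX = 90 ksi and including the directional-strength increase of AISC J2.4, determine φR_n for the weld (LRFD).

t_e = 0.707 × 0.4375 = 0.3093 in; A_we = 0.3093 × 5 = 1.547 in².
Directional factor: 1.0 + 0.5 sin^1.5(65°) = 1.431.
F_nw = 0.6 × 90 × 1.431 = 77.3 ksi.
φR_n = 0.75 × 77.3 × 1.547 = 89.66 kips.

φR_n ≈ 89.7 kips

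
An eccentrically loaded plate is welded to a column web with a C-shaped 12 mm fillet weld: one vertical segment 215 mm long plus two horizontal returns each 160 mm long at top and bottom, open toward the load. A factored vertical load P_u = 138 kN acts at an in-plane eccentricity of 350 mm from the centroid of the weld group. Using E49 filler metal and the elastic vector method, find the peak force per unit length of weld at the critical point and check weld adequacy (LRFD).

f_max ≈ 1440 N/mm; adequate

E49XX → F_EXX = 490 MPa.
Total weld length L_w = 535 mm. Treat welds as unit-width lines.
Centroid: x̄ = 2×160×80 / 535 = 47.85 mm from the vertical weld.
Polar moment about centroid: J = I_x + I_y = [215³/12 + 2×160×107.5²] + [215×47.85² + 2(160³/12 + 160×32.15²)] = 6032000 mm³.
Direct shear f_v = P/L_w = 138×10³ / 535 = 257.9 N/mm (vertical).
Torsion M = P·e = 138×10³ × 350 = 48300000 N·mm.
Critical point at (x, y) = (112.1, 107.5) from centroid. f_tx = M·y/J = 860.8 N/mm; f_ty = M·x/J = 898 N/mm.
Resultant f_max = √[f_tx² + (f_v + f_ty)²] = √[860.8² + (257.9 + 898)²] = 1441 N/mm.
Capacity per unit length: φr_n = 0.75 × 0.6 × 490 × (0.707 × 12) = 1871 N/mm.
1441 ≤ 1871 → adequate.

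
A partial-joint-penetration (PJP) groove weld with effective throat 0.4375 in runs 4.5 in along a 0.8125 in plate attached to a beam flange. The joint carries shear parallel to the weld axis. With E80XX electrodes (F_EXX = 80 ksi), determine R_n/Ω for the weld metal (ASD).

R_n/Ω ≈ 47.2 kips

Effective throat (given) t_e = 0.4375 in.
A_we = 0.4375 × 4.5 = 1.969 in².
F_nw = 0.6 F_EXX = 48 ksi.
R_n/Ω = (48 × 1.969) / 2.0 = 47.25 kips.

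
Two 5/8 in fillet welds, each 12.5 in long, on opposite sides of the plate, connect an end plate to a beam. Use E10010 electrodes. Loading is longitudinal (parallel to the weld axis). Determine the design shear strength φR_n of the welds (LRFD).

E100XX → F_EXX = 100 ksi.
Effective throat t_e = 0.707 × 0.625 = 0.4419 in.
Total length L = 25 in; A_we = 0.4419 × 25 = 11.05 in².
F_nw = 0.6 F_EXX = 0.6 × 100 = 60 ksi.
φR_n = 0.75 × 60 × 11.05 = 497.1 kip.

φR_n ≈ 497 kip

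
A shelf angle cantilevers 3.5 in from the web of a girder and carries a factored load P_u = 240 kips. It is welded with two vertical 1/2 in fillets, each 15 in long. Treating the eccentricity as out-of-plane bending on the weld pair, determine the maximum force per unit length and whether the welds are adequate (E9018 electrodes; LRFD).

E90XX → F_EXX = 90 ksi.
L_w = 2 × 15 = 30 in; section modulus (unit throat) S = 2 × L²/6 = 75 in².
Direct shear f_v = P/L_w = 240/30 = 8 kip/in.
Moment M = P × e = 240 × 3.5 = 840 kip·in; bending f_b = M/S = 11.2 kip/in.
f_max = √(f_v² + f_b²) = √(8² + 11.2²) = 13.76 kip/in.
φr_n = 0.75 × 0.6 × 90 × (0.707 × 0.5) = 14.32 kip/in → adequate.

f_max ≈ 13.8 kip/in; adequate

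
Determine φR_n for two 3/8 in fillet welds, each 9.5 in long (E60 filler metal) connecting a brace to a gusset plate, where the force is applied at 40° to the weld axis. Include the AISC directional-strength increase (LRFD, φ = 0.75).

E60XX → F_EXX = 60 ksi.
t_e = 0.707 × 0.375 = 0.2651 in; A_we = 0.2651 × 19 = 5.037 in².
Directional factor: 1.0 + 0.5 sin^1.5(40°) = 1.258.
F_nw = 0.6 × 60 × 1.258 = 45.28 ksi.
φR_n = 0.75 × 45.28 × 5.037 = 171.1 kips.

φR_n ≈ 171 kips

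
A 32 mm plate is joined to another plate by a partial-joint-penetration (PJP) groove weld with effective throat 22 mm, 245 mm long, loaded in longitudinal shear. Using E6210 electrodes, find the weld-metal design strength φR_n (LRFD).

φR_n ≈ 1500 kN

E62XX → F_EXX = 620 MPa.
Effective throat (given) t_e = 22 mm.
A_we = 22 × 245 = 5390 mm².
F_nw = 0.6 F_EXX = 372 MPa.
φR_n = 0.75 × 372 × 5390 × 10⁻³ = 1504 kN.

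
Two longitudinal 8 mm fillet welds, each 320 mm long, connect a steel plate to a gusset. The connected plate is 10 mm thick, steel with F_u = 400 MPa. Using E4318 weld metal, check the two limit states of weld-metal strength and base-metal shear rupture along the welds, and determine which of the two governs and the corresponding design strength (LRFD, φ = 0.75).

E43XX → F_EXX = 430 MPa.
t_e = 0.707 × 8 = 5.656 mm; L = 640 mm.
Weld metal: φR_n = 0.75 × 0.6 × 430 × 5.656 × 640 × 10⁻³ = 700.4 kN.
Base metal (shear rupture): φR_n = 0.75 × 0.6 × 400 × 10 × 640 × 10⁻³ = 1152 kN.
Governing: weld metal.

φR_n ≈ 700 kN (weld metal governs)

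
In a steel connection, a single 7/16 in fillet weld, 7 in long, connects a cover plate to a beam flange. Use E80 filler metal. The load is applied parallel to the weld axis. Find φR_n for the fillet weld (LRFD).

φR_n ≈ 77.9 kip

E80XX → F_EXX = 80 ksi.
Effective throat t_e = 0.707 × 0.4375 = 0.3093 in.
Total length L = 7 in; A_we = 0.3093 × 7 = 2.165 in².
F_nw = 0.6 F_EXX = 0.6 × 80 = 48 ksi.
φR_n = 0.75 × 48 × 2.165 = 77.95 kip.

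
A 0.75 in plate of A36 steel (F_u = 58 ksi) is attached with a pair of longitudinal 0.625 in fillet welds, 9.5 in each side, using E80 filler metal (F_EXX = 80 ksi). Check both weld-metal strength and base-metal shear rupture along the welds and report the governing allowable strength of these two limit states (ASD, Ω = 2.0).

R_n/Ω ≈ 201 kips (weld metal governs)

t_e = 0.707 × 0.625 = 0.4419 in; L = 19 in.
Weld metal: R_n/Ω = (1/2.0) × 0.6 × 80 × 0.4419 × 19 = 201.5 kips.
Base metal (shear rupture): R_n/Ω = (1/2.0) × 0.6 × 58 × 0.75 × 19 = 247.9 kips.
Governing: weld metal.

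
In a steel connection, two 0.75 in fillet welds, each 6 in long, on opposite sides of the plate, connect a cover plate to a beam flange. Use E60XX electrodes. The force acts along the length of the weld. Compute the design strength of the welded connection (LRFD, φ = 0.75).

φR_n ≈ 172 kips

E60XX → F_EXX = 60 ksi.
Effective throat t_e = 0.707 × 0.75 = 0.5302 in.
Total length L = 12 in; A_we = 0.5302 × 12 = 6.363 in².
F_nw = 0.6 F_EXX = 0.6 × 60 = 36 ksi.
φR_n = 0.75 × 36 × 6.363 = 171.8 kips.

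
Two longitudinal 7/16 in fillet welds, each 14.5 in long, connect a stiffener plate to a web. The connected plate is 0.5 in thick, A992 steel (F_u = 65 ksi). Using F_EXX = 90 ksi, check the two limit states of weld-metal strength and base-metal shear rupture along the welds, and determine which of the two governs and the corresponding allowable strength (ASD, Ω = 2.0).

R_n/Ω ≈ 242 kips (weld metal governs)

t_e = 0.707 × 0.4375 = 0.3093 in; L = 29 in.
Weld metal: R_n/Ω = (1/2.0) × 0.6 × 90 × 0.3093 × 29 = 242.2 kips.
Base metal (shear rupture): R_n/Ω = (1/2.0) × 0.6 × 65 × 0.5 × 29 = 282.8 kips.
Governing: weld metal.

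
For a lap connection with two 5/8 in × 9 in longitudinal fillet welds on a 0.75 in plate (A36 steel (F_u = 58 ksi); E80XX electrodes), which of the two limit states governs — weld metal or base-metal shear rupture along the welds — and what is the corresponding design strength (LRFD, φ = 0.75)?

E80XX → F_EXX = 80 ksi.
t_e = 0.707 × 0.625 = 0.4419 in; L = 18 in.
Weld metal: φR_n = 0.75 × 0.6 × 80 × 0.4419 × 18 = 286.3 kip.
Base metal (shear rupture): φR_n = 0.75 × 0.6 × 58 × 0.75 × 18 = 352.3 kip.
Governing: weld metal.

φR_n ≈ 286 kip (weld metal governs)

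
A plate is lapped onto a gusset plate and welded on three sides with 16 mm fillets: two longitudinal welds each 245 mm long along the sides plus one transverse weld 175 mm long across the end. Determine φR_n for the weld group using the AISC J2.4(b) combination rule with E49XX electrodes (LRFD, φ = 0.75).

E49XX → F_EXX = 490 MPa.
t_e = 0.707 × 16 = 11.31 mm.
R_nwl = 0.6 × 490 × 11.31 × 490 × 10⁻³ = 1630 kN (longitudinal, 2 welds).
R_nwt = 0.6 × 490 × 11.31 × 175 × 10⁻³ = 582 kN (transverse, base value).
(i) R_nwl + R_nwt = 2212 kN; (ii) 0.85 R_nwl + 1.5 R_nwt = 2258 kN.
R_n = max = 2258 kN [governs: (ii)]; φR_n = 1694 kN.

φR_n ≈ 1690 kN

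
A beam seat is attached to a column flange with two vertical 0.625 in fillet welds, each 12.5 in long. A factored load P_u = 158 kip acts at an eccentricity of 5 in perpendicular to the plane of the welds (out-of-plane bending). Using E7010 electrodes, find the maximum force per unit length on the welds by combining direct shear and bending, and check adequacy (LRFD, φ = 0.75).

f_max ≈ 16.4 kip/in; NOT adequate

E70XX → F_EXX = 70 ksi.
L_w = 2 × 12.5 = 25 in; section modulus (unit throat) S = 2 × L²/6 = 52.08 in².
Direct shear f_v = P/L_w = 158/25 = 6.32 kip/in.
Moment M = P × e = 158 × 5 = 790 kip·in; bending f_b = M/S = 15.17 kip/in.
f_max = √(f_v² + f_b²) = √(6.32² + 15.17²) = 16.43 kip/in.
φr_n = 0.75 × 0.6 × 70 × (0.707 × 0.625) = 13.92 kip/in → NOT adequate.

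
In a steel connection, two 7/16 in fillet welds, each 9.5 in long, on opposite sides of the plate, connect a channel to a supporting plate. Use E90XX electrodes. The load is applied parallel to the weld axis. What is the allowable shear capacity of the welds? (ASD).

E90XX → F_EXX = 90 ksi.
Effective throat t_e = 0.707 × 0.4375 = 0.3093 in.
Total length L = 19 in; A_we = 0.3093 × 19 = 5.877 in².
F_nw = 0.6 F_EXX = 0.6 × 90 = 54 ksi.
R_n = 54 × 5.877 = 317.4 kips; R_n/Ω = 317.4/2.0 = 158.7 kips.

R_n/Ω ≈ 159 kips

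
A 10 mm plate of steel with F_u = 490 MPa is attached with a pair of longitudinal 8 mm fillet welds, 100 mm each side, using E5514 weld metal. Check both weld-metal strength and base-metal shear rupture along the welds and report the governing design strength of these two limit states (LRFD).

φR_n ≈ 280 kN (weld metal governs)

E55XX → F_EXX = 550 MPa.
t_e = 0.707 × 8 = 5.656 mm; L = 200 mm.
Weld metal: φR_n = 0.75 × 0.6 × 550 × 5.656 × 200 × 10⁻³ = 280 kN.
Base metal (shear rupture): φR_n = 0.75 × 0.6 × 490 × 10 × 200 × 10⁻³ = 441 kN.
Governing: weld metal.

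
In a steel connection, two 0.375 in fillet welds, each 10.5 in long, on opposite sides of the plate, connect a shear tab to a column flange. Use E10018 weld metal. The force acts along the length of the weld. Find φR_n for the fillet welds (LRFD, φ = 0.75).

φR_n ≈ 251 kip

E100XX → F_EXX = 100 ksi.
Effective throat t_e = 0.707 × 0.375 = 0.2651 in.
Total length L = 21 in; A_we = 0.2651 × 21 = 5.568 in².
F_nw = 0.6 F_EXX = 0.6 × 100 = 60 ksi.
φR_n = 0.75 × 60 × 5.568 = 250.5 kip.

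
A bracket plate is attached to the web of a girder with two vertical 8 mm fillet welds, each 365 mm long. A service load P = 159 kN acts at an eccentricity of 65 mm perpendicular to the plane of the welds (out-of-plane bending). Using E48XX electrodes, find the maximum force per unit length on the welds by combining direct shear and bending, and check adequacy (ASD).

E48XX → F_EXX = 480 MPa.
L_w = 2 × 365 = 730 mm; section modulus (unit throat) S = 2 × L²/6 = 44410 mm².
Direct shear f_v = P/L_w = 159×10³/730 = 217.8 N/mm.
Moment M = P × e = 159×10³ × 65 = 10335000 N·mm; bending f_b = M/S = 232.7 N/mm.
f_max = √(f_v² + f_b²) = √(217.8² + 232.7²) = 318.8 N/mm.
r_n/Ω = (1/2.0) × 0.6 × 480 × (0.707 × 8) = 814.5 N/mm → adequate.

f_max ≈ 319 N/mm; adequate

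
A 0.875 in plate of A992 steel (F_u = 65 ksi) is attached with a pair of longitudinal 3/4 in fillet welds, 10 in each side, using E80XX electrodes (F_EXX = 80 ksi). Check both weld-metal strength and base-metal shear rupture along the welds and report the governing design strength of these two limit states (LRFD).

φR_n ≈ 382 kips (weld metal governs)

t_e = 0.707 × 0.75 = 0.5302 in; L = 20 in.
Weld metal: φR_n = 0.75 × 0.6 × 80 × 0.5302 × 20 = 381.8 kips.
Base metal (shear rupture): φR_n = 0.75 × 0.6 × 65 × 0.875 × 20 = 511.9 kips.
Governing: weld metal.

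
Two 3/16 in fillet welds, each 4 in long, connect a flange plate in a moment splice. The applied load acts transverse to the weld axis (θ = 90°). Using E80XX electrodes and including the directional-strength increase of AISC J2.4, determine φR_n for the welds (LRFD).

φR_n ≈ 57.3 kip

E80XX → F_EXX = 80 ksi.
t_e = 0.707 × 0.1875 = 0.1326 in; A_we = 0.1326 × 8 = 1.06 in².
Directional factor: 1.0 + 0.5 sin^1.5(90°) = 1.5.
F_nw = 0.6 × 80 × 1.5 = 72 ksi.
φR_n = 0.75 × 72 × 1.06 = 57.27 kip.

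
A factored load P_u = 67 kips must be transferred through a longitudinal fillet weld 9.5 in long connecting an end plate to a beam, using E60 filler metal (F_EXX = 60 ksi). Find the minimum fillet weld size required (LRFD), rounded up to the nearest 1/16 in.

Total weld length L = 9.5 in.
Required throat t_e = P_u / (φ × 0.6 F_EXX × L) = 67 / (0.75 × 0.6 × 60 × 9.5) = 0.2612 in.
Required leg w = t_e / 0.707 = 0.3695 in → use 3/8 in.

w = 3/8 in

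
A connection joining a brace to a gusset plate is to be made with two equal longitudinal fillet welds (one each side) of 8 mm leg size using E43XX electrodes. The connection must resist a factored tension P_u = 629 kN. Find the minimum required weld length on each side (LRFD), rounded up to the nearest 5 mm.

L = 290 mm on each side

E43XX → F_EXX = 430 MPa.
Throat t_e = 0.707 × 8 = 5.656 mm.
φr_n = 0.75 × 0.6 × 430 × 5.656 × 10⁻³ = 1.094 kN/mm.
L_req = P_u / φr_n = 629 / 1.094 = 574.7 mm total.
Per side: 574.7 / 2 = 287.4 mm.
Round up → use L = 290 mm on each side.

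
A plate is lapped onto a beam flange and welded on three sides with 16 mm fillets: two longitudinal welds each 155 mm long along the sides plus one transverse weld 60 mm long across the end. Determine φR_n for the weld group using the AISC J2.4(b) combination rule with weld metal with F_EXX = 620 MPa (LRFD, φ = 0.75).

t_e = 0.707 × 16 = 11.31 mm.
R_nwl = 0.6 × 620 × 11.31 × 310 × 10⁻³ = 1304 kN (longitudinal, 2 welds).
R_nwt = 0.6 × 620 × 11.31 × 60 × 10⁻³ = 252.5 kN (transverse, base value).
(i) R_nwl + R_nwt = 1557 kN; (ii) 0.85 R_nwl + 1.5 R_nwt = 1488 kN.
R_n = max = 1557 kN [governs: (i)]; φR_n = 1168 kN.

φR_n ≈ 1170 kN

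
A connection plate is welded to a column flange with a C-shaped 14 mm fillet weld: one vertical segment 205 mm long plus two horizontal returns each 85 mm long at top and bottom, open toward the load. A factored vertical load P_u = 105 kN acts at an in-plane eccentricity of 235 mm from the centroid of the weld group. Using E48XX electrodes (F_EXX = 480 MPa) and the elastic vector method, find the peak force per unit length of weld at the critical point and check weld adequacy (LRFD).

f_max ≈ 1260 N/mm; adequate

Total weld length L_w = 375 mm. Treat welds as unit-width lines.
Centroid: x̄ = 2×85×42.5 / 375 = 19.27 mm from the vertical weld.
Polar moment about centroid: J = I_x + I_y = [205³/12 + 2×85×102.5²] + [205×19.27² + 2(85³/12 + 85×23.23²)] = 2774000 mm³.
Direct shear f_v = P/L_w = 105×10³ / 375 = 280 N/mm (vertical).
Torsion M = P·e = 105×10³ × 235 = 24675000 N·mm.
Critical point at (x, y) = (65.73, 102.5) from centroid. f_tx = M·y/J = 911.7 N/mm; f_ty = M·x/J = 584.7 N/mm.
Resultant f_max = √[f_tx² + (f_v + f_ty)²] = √[911.7² + (280 + 584.7)²] = 1257 N/mm.
Capacity per unit length: φr_n = 0.75 × 0.6 × 480 × (0.707 × 14) = 2138 N/mm.
1257 ≤ 2138 → adequate.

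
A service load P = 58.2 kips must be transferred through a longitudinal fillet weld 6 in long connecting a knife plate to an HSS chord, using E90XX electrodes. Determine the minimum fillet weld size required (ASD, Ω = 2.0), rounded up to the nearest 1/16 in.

w = 9/16 in

E90XX → F_EXX = 90 ksi.
Total weld length L = 6 in.
Required throat t_e = P × Ω / (0.6 F_EXX × L) = 58.2 × 2.0 / (0.6 × 90 × 6) = 0.3593 in.
Required leg w = t_e / 0.707 = 0.5081 in → use 9/16 in.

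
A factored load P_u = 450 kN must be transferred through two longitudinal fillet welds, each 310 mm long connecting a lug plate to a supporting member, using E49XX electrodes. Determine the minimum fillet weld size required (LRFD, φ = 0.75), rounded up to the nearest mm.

w = 5 mm

E49XX → F_EXX = 490 MPa.
Total weld length L = 620 mm.
Required throat t_e = P_u / (φ × 0.6 F_EXX × L) = 450 / (0.75 × 0.6 × 490 × 620 × 10⁻³) = 3.292 mm.
Required leg w = t_e / 0.707 = 4.656 mm → use 5 mm.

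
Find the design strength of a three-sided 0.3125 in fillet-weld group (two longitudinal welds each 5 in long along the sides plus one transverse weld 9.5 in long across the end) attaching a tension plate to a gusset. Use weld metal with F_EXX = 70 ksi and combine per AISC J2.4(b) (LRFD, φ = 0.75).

φR_n ≈ 158 kip

t_e = 0.707 × 0.3125 = 0.2209 in.
R_nwl = 0.6 × 70 × 0.2209 × 10 = 92.79 kip (longitudinal, 2 welds).
R_nwt = 0.6 × 70 × 0.2209 × 9.5 = 88.15 kip (transverse, base value).
(i) R_nwl + R_nwt = 180.9 kip; (ii) 0.85 R_nwl + 1.5 R_nwt = 211.1 kip.
R_n = max = 211.1 kip [governs: (ii)]; φR_n = 158.3 kip.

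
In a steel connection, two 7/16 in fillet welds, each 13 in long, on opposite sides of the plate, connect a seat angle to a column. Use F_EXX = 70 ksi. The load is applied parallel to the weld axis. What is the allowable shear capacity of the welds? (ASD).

R_n/Ω ≈ 169 kip

Effective throat t_e = 0.707 × 0.4375 = 0.3093 in.
Total length L = 26 in; A_we = 0.3093 × 26 = 8.042 in².
F_nw = 0.6 F_EXX = 0.6 × 70 = 42 ksi.
R_n = 42 × 8.042 = 337.8 kip; R_n/Ω = 337.8/2.0 = 168.9 kip.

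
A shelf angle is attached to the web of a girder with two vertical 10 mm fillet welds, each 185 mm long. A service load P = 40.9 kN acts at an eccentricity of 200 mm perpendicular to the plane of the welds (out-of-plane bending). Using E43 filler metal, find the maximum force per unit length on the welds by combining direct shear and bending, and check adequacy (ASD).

E43XX → F_EXX = 430 MPa.
L_w = 2 × 185 = 370 mm; section modulus (unit throat) S = 2 × L²/6 = 11410 mm².
Direct shear f_v = P/L_w = 40.9×10³/370 = 110.5 N/mm.
Moment M = P × e = 40.9×10³ × 200 = 8180000 N·mm; bending f_b = M/S = 717 N/mm.
f_max = √(f_v² + f_b²) = √(110.5² + 717²) = 725.5 N/mm.
r_n/Ω = (1/2.0) × 0.6 × 430 × (0.707 × 10) = 912 N/mm → adequate.

f_max ≈ 725 N/mm; adequate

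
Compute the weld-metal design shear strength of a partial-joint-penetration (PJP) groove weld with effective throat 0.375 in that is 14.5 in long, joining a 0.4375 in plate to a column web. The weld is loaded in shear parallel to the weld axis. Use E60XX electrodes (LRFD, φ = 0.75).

E60XX → F_EXX = 60 ksi.
Effective throat (given) t_e = 0.375 in.
A_we = 0.375 × 14.5 = 5.438 in².
F_nw = 0.6 F_EXX = 36 ksi.
φR_n = 0.75 × 36 × 5.438 = 146.8 kip.

φR_n ≈ 147 kip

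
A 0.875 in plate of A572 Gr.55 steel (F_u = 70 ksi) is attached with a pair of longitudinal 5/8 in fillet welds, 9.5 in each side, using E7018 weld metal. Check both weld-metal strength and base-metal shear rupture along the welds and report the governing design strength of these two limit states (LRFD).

E70XX → F_EXX = 70 ksi.
t_e = 0.707 × 0.625 = 0.4419 in; L = 19 in.
Weld metal: φR_n = 0.75 × 0.6 × 70 × 0.4419 × 19 = 264.5 kip.
Base metal (shear rupture): φR_n = 0.75 × 0.6 × 70 × 0.875 × 19 = 523.7 kip.
Governing: weld metal.

φR_n ≈ 264 kip (weld metal governs)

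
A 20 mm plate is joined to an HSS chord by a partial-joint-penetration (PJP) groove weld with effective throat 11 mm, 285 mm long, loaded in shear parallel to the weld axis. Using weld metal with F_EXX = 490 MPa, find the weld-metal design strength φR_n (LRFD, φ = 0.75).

Effective throat (given) t_e = 11 mm.
A_we = 11 × 285 = 3135 mm².
F_nw = 0.6 F_EXX = 294 MPa.
φR_n = 0.75 × 294 × 3135 × 10⁻³ = 691.3 kN.

φR_n ≈ 691 kN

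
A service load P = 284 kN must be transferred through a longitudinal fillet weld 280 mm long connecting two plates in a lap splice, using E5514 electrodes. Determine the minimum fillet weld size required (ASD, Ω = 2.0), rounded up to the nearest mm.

w = 9 mm

E55XX → F_EXX = 550 MPa.
Total weld length L = 280 mm.
Required throat t_e = P × Ω / (0.6 F_EXX × L) = 284 × 2.0 / (0.6 × 550 × 280 × 10⁻³) = 6.147 mm.
Required leg w = t_e / 0.707 = 8.695 mm → use 9 mm.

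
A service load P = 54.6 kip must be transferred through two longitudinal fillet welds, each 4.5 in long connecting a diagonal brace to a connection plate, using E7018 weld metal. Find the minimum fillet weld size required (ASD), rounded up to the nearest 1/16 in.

w = 7/16 in

E70XX → F_EXX = 70 ksi.
Total weld length L = 9 in.
Required throat t_e = P × Ω / (0.6 F_EXX × L) = 54.6 × 2.0 / (0.6 × 70 × 9) = 0.2889 in.
Required leg w = t_e / 0.707 = 0.4086 in → use 7/16 in.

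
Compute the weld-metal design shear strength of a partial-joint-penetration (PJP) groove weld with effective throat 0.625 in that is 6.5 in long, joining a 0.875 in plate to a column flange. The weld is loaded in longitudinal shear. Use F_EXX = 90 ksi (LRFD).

φR_n ≈ 165 kip

Effective throat (given) t_e = 0.625 in.
A_we = 0.625 × 6.5 = 4.062 in².
F_nw = 0.6 F_EXX = 54 ksi.
φR_n = 0.75 × 54 × 4.062 = 164.5 kip.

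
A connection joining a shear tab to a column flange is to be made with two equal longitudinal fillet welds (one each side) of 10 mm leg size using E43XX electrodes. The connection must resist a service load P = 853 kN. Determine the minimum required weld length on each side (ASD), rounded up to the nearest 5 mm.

L = 470 mm on each side

E43XX → F_EXX = 430 MPa.
Throat t_e = 0.707 × 10 = 7.07 mm.
r_n/Ω = (0.6 × 430 × 7.07) / 2.0 = 912 N/mm = 0.912 kN/mm.
L_req = P / (r_n/Ω) = 853 / 0.912 = 935.3 mm total.
Per side: 935.3 / 2 = 467.6 mm.
Round up → use L = 470 mm on each side.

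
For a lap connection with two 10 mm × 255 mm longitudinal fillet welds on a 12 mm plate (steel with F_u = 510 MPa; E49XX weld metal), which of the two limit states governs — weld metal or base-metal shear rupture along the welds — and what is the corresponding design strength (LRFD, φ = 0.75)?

E49XX → F_EXX = 490 MPa.
t_e = 0.707 × 10 = 7.07 mm; L = 510 mm.
Weld metal: φR_n = 0.75 × 0.6 × 490 × 7.07 × 510 × 10⁻³ = 795.1 kN.
Base metal (shear rupture): φR_n = 0.75 × 0.6 × 510 × 12 × 510 × 10⁻³ = 1405 kN.
Governing: weld metal.

φR_n ≈ 795 kN (weld metal governs)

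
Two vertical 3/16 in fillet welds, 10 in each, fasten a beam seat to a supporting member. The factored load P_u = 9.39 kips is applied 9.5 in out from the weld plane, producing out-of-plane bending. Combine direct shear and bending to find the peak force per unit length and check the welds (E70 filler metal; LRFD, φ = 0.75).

f_max ≈ 2.72 kip/in; adequate

E70XX → F_EXX = 70 ksi.
L_w = 2 × 10 = 20 in; section modulus (unit throat) S = 2 × L²/6 = 33.33 in².
Direct shear f_v = P/L_w = 9.39/20 = 0.4695 kip/in.
Moment M = P × e = 9.39 × 9.5 = 89.205 kip·in; bending f_b = M/S = 2.676 kip/in.
f_max = √(f_v² + f_b²) = √(0.4695² + 2.676²) = 2.717 kip/in.
φr_n = 0.75 × 0.6 × 70 × (0.707 × 0.1875) = 4.176 kip/in → adequate.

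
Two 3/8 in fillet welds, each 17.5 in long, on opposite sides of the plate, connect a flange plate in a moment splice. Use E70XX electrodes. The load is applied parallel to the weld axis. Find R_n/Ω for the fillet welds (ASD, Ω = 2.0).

E70XX → F_EXX = 70 ksi.
Effective throat t_e = 0.707 × 0.375 = 0.2651 in.
Total length L = 35 in; A_we = 0.2651 × 35 = 9.279 in².
F_nw = 0.6 F_EXX = 0.6 × 70 = 42 ksi.
R_n = 42 × 9.279 = 389.7 kips; R_n/Ω = 389.7/2.0 = 194.9 kips.

R_n/Ω ≈ 195 kips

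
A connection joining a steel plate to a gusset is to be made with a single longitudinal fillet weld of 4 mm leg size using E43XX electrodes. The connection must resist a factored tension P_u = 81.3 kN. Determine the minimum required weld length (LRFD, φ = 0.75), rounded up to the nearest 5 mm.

L = 150 mm

E43XX → F_EXX = 430 MPa.
Throat t_e = 0.707 × 4 = 2.828 mm.
φr_n = 0.75 × 0.6 × 430 × 2.828 × 10⁻³ = 0.5472 kN/mm.
L_req = P_u / φr_n = 81.3 / 0.5472 = 148.6 mm total.
Round up → use L = 150 mm.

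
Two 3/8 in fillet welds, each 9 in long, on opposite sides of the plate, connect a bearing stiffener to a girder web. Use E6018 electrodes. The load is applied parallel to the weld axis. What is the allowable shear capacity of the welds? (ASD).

E60XX → F_EXX = 60 ksi.
Effective throat t_e = 0.707 × 0.375 = 0.2651 in.
Total length L = 18 in; A_we = 0.2651 × 18 = 4.772 in².
F_nw = 0.6 F_EXX = 0.6 × 60 = 36 ksi.
R_n = 36 × 4.772 = 171.8 kips; R_n/Ω = 171.8/2.0 = 85.9 kips.

R_n/Ω ≈ 85.9 kips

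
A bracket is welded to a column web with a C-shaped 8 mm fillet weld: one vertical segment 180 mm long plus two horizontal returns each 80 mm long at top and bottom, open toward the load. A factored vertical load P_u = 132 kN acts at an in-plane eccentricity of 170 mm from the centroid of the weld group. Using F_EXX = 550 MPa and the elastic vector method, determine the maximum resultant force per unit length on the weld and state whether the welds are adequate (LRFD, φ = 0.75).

Total weld length L_w = 340 mm. Treat welds as unit-width lines.
Centroid: x̄ = 2×80×40 / 340 = 18.82 mm from the vertical weld.
Polar moment about centroid: J = I_x + I_y = [180³/12 + 2×80×90²] + [180×18.82² + 2(80³/12 + 80×21.18²)] = 2003000 mm³.
Direct shear f_v = P/L_w = 132×10³ / 340 = 388.2 N/mm (vertical).
Torsion M = P·e = 132×10³ × 170 = 22440000 N·mm.
Critical point at (x, y) = (61.18, 90) from centroid. f_tx = M·y/J = 1008 N/mm; f_ty = M·x/J = 685.4 N/mm.
Resultant f_max = √[f_tx² + (f_v + f_ty)²] = √[1008² + (388.2 + 685.4)²] = 1473 N/mm.
Capacity per unit length: φr_n = 0.75 × 0.6 × 550 × (0.707 × 8) = 1400 N/mm.
1473 > 1400 → NOT adequate.

f_max ≈ 1470 N/mm; NOT adequate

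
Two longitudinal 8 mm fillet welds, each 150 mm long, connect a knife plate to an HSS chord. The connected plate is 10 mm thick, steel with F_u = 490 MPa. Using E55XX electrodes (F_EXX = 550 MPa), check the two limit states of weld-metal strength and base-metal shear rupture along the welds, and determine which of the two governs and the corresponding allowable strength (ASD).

R_n/Ω ≈ 280 kN (weld metal governs)

t_e = 0.707 × 8 = 5.656 mm; L = 300 mm.
Weld metal: R_n/Ω = (1/2.0) × 0.6 × 550 × 5.656 × 300 × 10⁻³ = 280 kN.
Base metal (shear rupture): R_n/Ω = (1/2.0) × 0.6 × 490 × 10 × 300 × 10⁻³ = 441 kN.
Governing: weld metal.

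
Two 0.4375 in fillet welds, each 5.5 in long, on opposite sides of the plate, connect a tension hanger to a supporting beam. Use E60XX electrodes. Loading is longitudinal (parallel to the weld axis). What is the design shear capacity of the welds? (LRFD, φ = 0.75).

φR_n ≈ 91.9 kips

E60XX → F_EXX = 60 ksi.
Effective throat t_e = 0.707 × 0.4375 = 0.3093 in.
Total length L = 11 in; A_we = 0.3093 × 11 = 3.402 in².
F_nw = 0.6 F_EXX = 0.6 × 60 = 36 ksi.
φR_n = 0.75 × 36 × 3.402 = 91.87 kips.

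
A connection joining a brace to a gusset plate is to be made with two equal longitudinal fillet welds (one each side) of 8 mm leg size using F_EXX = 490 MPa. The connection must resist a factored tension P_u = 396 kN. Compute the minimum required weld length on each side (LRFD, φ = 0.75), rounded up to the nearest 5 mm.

Throat t_e = 0.707 × 8 = 5.656 mm.
φr_n = 0.75 × 0.6 × 490 × 5.656 × 10⁻³ = 1.247 kN/mm.
L_req = P_u / φr_n = 396 / 1.247 = 317.5 mm total.
Per side: 317.5 / 2 = 158.8 mm.
Round up → use L = 160 mm on each side.

L = 160 mm on each side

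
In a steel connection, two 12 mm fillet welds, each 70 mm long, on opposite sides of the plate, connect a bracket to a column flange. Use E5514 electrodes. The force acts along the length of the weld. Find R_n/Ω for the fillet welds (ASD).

R_n/Ω ≈ 196 kN

E55XX → F_EXX = 550 MPa.
Effective throat t_e = 0.707 × 12 = 8.484 mm.
Total length L = 140 mm; A_we = 8.484 × 140 = 1188 mm².
F_nw = 0.6 F_EXX = 0.6 × 550 = 330 MPa.
R_n = 330 × 1188 × 10⁻³ = 392 kN; R_n/Ω = 392/2.0 = 196 kN.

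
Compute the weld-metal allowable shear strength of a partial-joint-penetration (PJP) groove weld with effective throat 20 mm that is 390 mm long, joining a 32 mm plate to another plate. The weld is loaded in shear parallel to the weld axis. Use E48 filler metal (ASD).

E48XX → F_EXX = 480 MPa.
Effective throat (given) t_e = 20 mm.
A_we = 20 × 390 = 7800 mm².
F_nw = 0.6 F_EXX = 288 MPa.
R_n/Ω = (288 × 7800) / 2.0 × 10⁻³ = 1123 kN.

R_n/Ω ≈ 1120 kN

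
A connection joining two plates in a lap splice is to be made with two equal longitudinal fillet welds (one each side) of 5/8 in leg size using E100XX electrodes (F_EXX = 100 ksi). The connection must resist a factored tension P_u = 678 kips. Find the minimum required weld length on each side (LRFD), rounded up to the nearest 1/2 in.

Throat t_e = 0.707 × 0.625 = 0.4419 in.
φr_n = 0.75 × 0.6 × 100 × 0.4419 = 19.88 kips/in.
L_req = P_u / φr_n = 678 / 19.88 = 34.1 in total.
Per side: 34.1 / 2 = 17.05 in.
Round up → use L = 17.5 in on each side.

L = 17.5 in on each side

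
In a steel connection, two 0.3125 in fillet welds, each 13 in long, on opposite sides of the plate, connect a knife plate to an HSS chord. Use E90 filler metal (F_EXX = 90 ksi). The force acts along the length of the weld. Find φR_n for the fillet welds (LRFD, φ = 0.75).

φR_n ≈ 233 kips

Effective throat t_e = 0.707 × 0.3125 = 0.2209 in.
Total length L = 26 in; A_we = 0.2209 × 26 = 5.744 in².
F_nw = 0.6 F_EXX = 0.6 × 90 = 54 ksi.
φR_n = 0.75 × 54 × 5.744 = 232.6 kips.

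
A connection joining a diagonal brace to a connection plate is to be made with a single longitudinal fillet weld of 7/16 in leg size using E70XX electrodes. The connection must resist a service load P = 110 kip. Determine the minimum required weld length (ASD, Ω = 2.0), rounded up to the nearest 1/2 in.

L = 17 in

E70XX → F_EXX = 70 ksi.
Throat t_e = 0.707 × 0.4375 = 0.3093 in.
r_n/Ω = (0.6 × 70 × 0.3093) / 2.0 = 6.496 kip/in.
L_req = P / (r_n/Ω) = 110 / 6.496 = 16.93 in total.
Round up → use L = 17 in.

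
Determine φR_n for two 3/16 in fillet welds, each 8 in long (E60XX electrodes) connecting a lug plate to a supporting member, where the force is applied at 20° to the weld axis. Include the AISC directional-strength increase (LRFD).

E60XX → F_EXX = 60 ksi.
t_e = 0.707 × 0.1875 = 0.1326 in; A_we = 0.1326 × 16 = 2.121 in².
Directional factor: 1.0 + 0.5 sin^1.5(20°) = 1.1.
F_nw = 0.6 × 60 × 1.1 = 39.6 ksi.
φR_n = 0.75 × 39.6 × 2.121 = 62.99 kips.

φR_n ≈ 63 kips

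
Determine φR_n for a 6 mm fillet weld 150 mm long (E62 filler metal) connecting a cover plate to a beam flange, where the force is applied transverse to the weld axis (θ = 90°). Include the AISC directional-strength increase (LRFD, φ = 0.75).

φR_n ≈ 266 kN

E62XX → F_EXX = 620 MPa.
t_e = 0.707 × 6 = 4.242 mm; A_we = 4.242 × 150 = 636.3 mm².
Directional factor: 1.0 + 0.5 sin^1.5(90°) = 1.5.
F_nw = 0.6 × 620 × 1.5 = 558 MPa.
φR_n = 0.75 × 558 × 636.3 × 10⁻³ = 266.3 kN.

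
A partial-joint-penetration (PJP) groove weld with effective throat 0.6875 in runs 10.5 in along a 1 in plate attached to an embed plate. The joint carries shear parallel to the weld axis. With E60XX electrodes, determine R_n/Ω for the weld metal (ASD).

R_n/Ω ≈ 130 kips

E60XX → F_EXX = 60 ksi.
Effective throat (given) t_e = 0.6875 in.
A_we = 0.6875 × 10.5 = 7.219 in².
F_nw = 0.6 F_EXX = 36 ksi.
R_n/Ω = (36 × 7.219) / 2.0 = 129.9 kips.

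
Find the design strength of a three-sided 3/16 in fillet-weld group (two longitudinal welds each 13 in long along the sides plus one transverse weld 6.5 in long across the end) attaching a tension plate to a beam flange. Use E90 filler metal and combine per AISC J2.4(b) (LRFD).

E90XX → F_EXX = 90 ksi.
t_e = 0.707 × 0.1875 = 0.1326 in.
R_nwl = 0.6 × 90 × 0.1326 × 26 = 186.1 kips (longitudinal, 2 welds).
R_nwt = 0.6 × 90 × 0.1326 × 6.5 = 46.53 kips (transverse, base value).
(i) R_nwl + R_nwt = 232.6 kips; (ii) 0.85 R_nwl + 1.5 R_nwt = 228 kips.
R_n = max = 232.6 kips [governs: (i)]; φR_n = 174.5 kips.

φR_n ≈ 174 kips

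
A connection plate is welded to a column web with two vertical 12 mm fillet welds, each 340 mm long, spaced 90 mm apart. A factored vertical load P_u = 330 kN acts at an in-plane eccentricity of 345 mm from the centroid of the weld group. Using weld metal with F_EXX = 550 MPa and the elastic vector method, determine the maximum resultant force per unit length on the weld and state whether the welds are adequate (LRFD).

f_max ≈ 2690 N/mm; NOT adequate

Total weld length L_w = 680 mm. Treat welds as unit-width lines.
Polar moment about centroid: J = 2[d³/12 + d(b/2)²] = 2[340³/12 + 340×45²] = 7928000 mm³.
Direct shear f_v = P/L_w = 330×10³ / 680 = 485.3 N/mm (vertical).
Torsion M = P·e = 330×10³ × 345 = 113850000 N·mm.
Critical point at (x, y) = (45, 170) from centroid. f_tx = M·y/J = 2441 N/mm; f_ty = M·x/J = 646.2 N/mm.
Resultant f_max = √[f_tx² + (f_v + f_ty)²] = √[2441² + (485.3 + 646.2)²] = 2691 N/mm.
Capacity per unit length: φr_n = 0.75 × 0.6 × 550 × (0.707 × 12) = 2100 N/mm.
2691 > 2100 → NOT adequate.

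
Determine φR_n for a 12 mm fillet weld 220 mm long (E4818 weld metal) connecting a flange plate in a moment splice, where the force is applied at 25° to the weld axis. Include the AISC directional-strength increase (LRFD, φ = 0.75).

E48XX → F_EXX = 480 MPa.
t_e = 0.707 × 12 = 8.484 mm; A_we = 8.484 × 220 = 1866 mm².
Directional factor: 1.0 + 0.5 sin^1.5(25°) = 1.137.
F_nw = 0.6 × 480 × 1.137 = 327.6 MPa.
φR_n = 0.75 × 327.6 × 1866 × 10⁻³ = 458.5 kN.

φR_n ≈ 459 kN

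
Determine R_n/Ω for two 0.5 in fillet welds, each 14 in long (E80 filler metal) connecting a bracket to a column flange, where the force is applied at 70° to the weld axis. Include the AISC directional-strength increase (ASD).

E80XX → F_EXX = 80 ksi.
t_e = 0.707 × 0.5 = 0.3535 in; A_we = 0.3535 × 28 = 9.898 in².
Directional factor: 1.0 + 0.5 sin^1.5(70°) = 1.455.
F_nw = 0.6 × 80 × 1.455 = 69.86 ksi.
R_n/Ω = (69.86 × 9.898) / 2.0 = 345.7 kip.

R_n/Ω ≈ 346 kip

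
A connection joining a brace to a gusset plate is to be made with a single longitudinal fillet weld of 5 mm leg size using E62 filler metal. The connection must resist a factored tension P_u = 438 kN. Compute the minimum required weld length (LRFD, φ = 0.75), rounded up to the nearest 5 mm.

E62XX → F_EXX = 620 MPa.
Throat t_e = 0.707 × 5 = 3.535 mm.
φr_n = 0.75 × 0.6 × 620 × 3.535 × 10⁻³ = 0.9863 kN/mm.
L_req = P_u / φr_n = 438 / 0.9863 = 444.1 mm total.
Round up → use L = 445 mm.

L = 445 mm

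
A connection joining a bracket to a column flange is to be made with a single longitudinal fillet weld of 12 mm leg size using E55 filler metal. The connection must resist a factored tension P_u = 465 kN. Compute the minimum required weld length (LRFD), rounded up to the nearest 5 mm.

L = 225 mm

E55XX → F_EXX = 550 MPa.
Throat t_e = 0.707 × 12 = 8.484 mm.
φr_n = 0.75 × 0.6 × 550 × 8.484 × 10⁻³ = 2.1 kN/mm.
L_req = P_u / φr_n = 465 / 2.1 = 221.5 mm total.
Round up → use L = 225 mm.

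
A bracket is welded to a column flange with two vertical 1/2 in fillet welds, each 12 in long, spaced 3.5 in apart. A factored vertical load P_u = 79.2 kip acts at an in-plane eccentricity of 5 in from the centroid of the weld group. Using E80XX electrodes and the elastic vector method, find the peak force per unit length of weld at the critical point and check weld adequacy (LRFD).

f_max ≈ 8.39 kip/in; adequate

E80XX → F_EXX = 80 ksi.
Total weld length L_w = 24 in. Treat welds as unit-width lines.
Polar moment about centroid: J = 2[d³/12 + d(b/2)²] = 2[12³/12 + 12×1.75²] = 361.5 in³.
Direct shear f_v = P/L_w = 79.2 / 24 = 3.3 kip/in (vertical).
Torsion M = P·e = 79.2 × 5 = 396 kip·in.
Critical point at (x, y) = (1.75, 6) from centroid. f_tx = M·y/J = 6.573 kip/in; f_ty = M·x/J = 1.917 kip/in.
Resultant f_max = √[f_tx² + (f_v + f_ty)²] = √[6.573² + (3.3 + 1.917)²] = 8.391 kip/in.
Capacity per unit length: φr_n = 0.75 × 0.6 × 80 × (0.707 × 0.5) = 12.73 kip/in.
8.391 ≤ 12.73 → adequate.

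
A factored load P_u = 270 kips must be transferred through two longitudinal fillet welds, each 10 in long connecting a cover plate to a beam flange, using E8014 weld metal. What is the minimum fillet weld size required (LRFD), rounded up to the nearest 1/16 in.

w = 9/16 in

E80XX → F_EXX = 80 ksi.
Total weld length L = 20 in.
Required throat t_e = P_u / (φ × 0.6 F_EXX × L) = 270 / (0.75 × 0.6 × 80 × 20) = 0.375 in.
Required leg w = t_e / 0.707 = 0.5304 in → use 9/16 in.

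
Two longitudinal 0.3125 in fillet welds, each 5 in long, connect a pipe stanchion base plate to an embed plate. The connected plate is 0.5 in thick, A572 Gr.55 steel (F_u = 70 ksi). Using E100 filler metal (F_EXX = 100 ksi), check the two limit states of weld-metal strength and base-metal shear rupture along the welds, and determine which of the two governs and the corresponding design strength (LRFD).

φR_n ≈ 99.4 kip (weld metal governs)

t_e = 0.707 × 0.3125 = 0.2209 in; L = 10 in.
Weld metal: φR_n = 0.75 × 0.6 × 100 × 0.2209 × 10 = 99.42 kip.
Base metal (shear rupture): φR_n = 0.75 × 0.6 × 70 × 0.5 × 10 = 157.5 kip.
Governing: weld metal.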